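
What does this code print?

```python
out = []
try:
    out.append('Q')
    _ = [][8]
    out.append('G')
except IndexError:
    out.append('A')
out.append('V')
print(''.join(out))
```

Execution trace: 'Q' (try body) → 'A' (except IndexError) → 'V' (after the try/except). Output: QAV

Answer: QAV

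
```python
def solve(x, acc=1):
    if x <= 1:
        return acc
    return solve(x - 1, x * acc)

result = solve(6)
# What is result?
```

Accumulator trace (n, acc): (6, 1) -> (5, 6) -> (4, 30) -> (3, 120) -> (2, 360) -> (1, 720) -> return 720

Answer: 720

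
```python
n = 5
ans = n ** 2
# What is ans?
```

Trace:
`n = 5` → n = 5
`ans = n ** 2` → ans = 25
So ans = 25

Answer: 25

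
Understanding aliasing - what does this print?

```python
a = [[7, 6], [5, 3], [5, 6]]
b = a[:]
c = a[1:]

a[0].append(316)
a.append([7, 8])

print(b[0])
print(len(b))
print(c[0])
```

Key concept: slice with nested mutation.
Step by step:
`a = [[7, 6], [5, 3], [5, 6]]` → a = [[7, 6], [5, 3], [5, 6]]
`b = a[:]` → b = [[7, 6], [5, 3], [5, 6]]
`c = a[1:]` → c = [[5, 3], [5, 6]]
`a[0].append(316)` → a = [[7, 6, 316], [5, 3], [5, 6]]; b = [[7, 6, 316], [5, 3], [5, 6]]
`a.append([7, 8])` → a = [[7, 6, 316], [5, 3], [5, 6], [7, 8]]
`print(b[0])` → prints [7, 6, 316]
`print(len(b))` → prints 3
`print(c[0])` → prints [5, 3]

Answer:
[7, 6, 316]
3
[5, 3]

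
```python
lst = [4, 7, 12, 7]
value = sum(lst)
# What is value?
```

Trace:
`lst = [4, 7, 12, 7]` → lst = [4, 7, 12, 7]
`value = sum(lst)` → value = 30
So value = 30

Answer: 30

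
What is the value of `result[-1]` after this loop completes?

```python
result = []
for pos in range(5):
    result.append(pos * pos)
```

Last element of squares 0 to 4
`result` takes the values: [] → [0] → [0, 1] → [0, 1, 4] → [0, 1, 4, 9] → [0, 1, 4, 9, 16]
So `result[-1]` = 16

Answer: 16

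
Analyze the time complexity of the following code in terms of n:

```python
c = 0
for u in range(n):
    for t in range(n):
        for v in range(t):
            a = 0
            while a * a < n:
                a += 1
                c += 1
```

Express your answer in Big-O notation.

Each loop level contributes: n × n × n × √n. Multiplying the contributions gives O(n^3√n).

Answer: O(n^3√n)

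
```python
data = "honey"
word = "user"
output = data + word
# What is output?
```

Trace:
`data = "honey"` → data = 'honey'
`word = "user"` → word = 'user'
`output = data + word` → output = 'honeyuser'
So output = 'honeyuser'

Answer: 'honeyuser'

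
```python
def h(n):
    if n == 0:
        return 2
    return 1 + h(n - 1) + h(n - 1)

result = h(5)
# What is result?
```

h(n) = 1 + 2·h(n-1), h(0)=2. Closed form: (2+1)·2^5 - 1 = 95.

Answer: 95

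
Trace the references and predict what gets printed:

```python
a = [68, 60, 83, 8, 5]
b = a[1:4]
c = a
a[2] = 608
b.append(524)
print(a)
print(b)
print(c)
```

Key concept: slice vs alias.
Step by step:
`a = [68, 60, 83, 8, 5]` → a = [68, 60, 83, 8, 5]
`b = a[1:4]` → b = [60, 83, 8]
`c = a` → c = [68, 60, 83, 8, 5] (same object as a)
`a[2] = 608` → a = [68, 60, 608, 8, 5] (same object as c); c = [68, 60, 608, 8, 5] (same object as a)
`b.append(524)` → b = [60, 83, 8, 524]
`print(a)` → prints [68, 60, 608, 8, 5]
`print(b)` → prints [60, 83, 8, 524]
`print(c)` → prints [68, 60, 608, 8, 5]

Answer:
[68, 60, 608, 8, 5]
[60, 83, 8, 524]
[68, 60, 608, 8, 5]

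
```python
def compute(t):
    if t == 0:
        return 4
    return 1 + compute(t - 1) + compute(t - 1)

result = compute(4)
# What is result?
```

compute(t) = 1 + 2·compute(t-1), compute(0)=4. Closed form: (4+1)·2^4 - 1 = 79.

Answer: 79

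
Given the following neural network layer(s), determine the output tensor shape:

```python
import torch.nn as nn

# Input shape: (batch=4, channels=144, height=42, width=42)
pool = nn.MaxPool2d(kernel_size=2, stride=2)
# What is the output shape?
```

Input: (4, 144, 42, 42) -> Output: (4, 144, 21, 21)

Answer: (4, 144, 21, 21)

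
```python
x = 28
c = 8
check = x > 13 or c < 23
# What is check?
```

Trace:
`x = 28` → x = 28
`c = 8` → c = 8
`check = x > 13 or c < 23` → check = True
So check = True

Answer: True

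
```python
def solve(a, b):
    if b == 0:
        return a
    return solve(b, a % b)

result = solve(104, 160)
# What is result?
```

solve(104, 160) -> solve(160, 104) -> solve(104, 56) -> solve(56, 48) -> solve(48, 8) -> solve(8, 0) -> 8

Answer: 8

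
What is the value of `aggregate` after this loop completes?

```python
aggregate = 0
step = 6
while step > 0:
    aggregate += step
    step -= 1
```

Sum 6 down to 1
`aggregate` takes the values: 0 → 6 → 11 → 15 → 18 → 20 → 21

Answer: 21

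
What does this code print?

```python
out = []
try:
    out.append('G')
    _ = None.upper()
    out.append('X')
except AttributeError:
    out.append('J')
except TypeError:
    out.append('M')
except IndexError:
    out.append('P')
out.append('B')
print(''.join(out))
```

Execution trace: 'G' (try body) → 'J' (except AttributeError) → 'B' (after the try/except). Output: GJB

Answer: GJB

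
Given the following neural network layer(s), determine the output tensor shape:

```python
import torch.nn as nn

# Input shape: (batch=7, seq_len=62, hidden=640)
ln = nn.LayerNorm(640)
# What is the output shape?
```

Input: (7, 62, 640) -> Output: (7, 62, 640)

Answer: (7, 62, 640)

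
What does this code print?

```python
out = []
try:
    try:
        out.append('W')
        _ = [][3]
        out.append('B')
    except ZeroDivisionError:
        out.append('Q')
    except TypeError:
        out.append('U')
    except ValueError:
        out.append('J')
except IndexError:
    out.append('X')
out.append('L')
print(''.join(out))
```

Execution trace: 'W' (try body) → 'X' (outer except IndexError) → 'L' (after the try/except). Output: WXL

Answer: WXL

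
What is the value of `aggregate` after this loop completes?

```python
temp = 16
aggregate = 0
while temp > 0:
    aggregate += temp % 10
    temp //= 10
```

Sum digits of 16
`aggregate` takes the values: 0 → 6 → 7

Answer: 7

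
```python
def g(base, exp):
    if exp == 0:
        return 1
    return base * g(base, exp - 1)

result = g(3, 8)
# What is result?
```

g(3, 8) = 3 * 3 * 3 * 3 * 3 * 3 * 3 * 3 = 6561

Answer: 6561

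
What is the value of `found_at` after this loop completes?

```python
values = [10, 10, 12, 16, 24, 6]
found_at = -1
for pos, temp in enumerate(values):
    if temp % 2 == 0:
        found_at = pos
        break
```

First even number index in [10, 10, 12, 16, 24, 6]
`found_at` takes the values: -1 → 0

Answer: 0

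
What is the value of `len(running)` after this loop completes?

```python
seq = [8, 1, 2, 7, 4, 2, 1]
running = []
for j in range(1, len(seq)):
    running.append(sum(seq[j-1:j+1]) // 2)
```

Number of 2-element averages
`running` takes the values: [] → [4] → [4, 1] → [4, 1, 4] → [4, 1, 4, 5] → [4, 1, 4, 5, 3] → [4, 1, 4, 5, 3, 1]
So `len(running)` = 6

Answer: 6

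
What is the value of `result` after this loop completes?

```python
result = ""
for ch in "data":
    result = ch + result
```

Reverse 'data'
`result` takes the values: "" → "d" → "ad" → "tad" → "atad"

Answer: "atad"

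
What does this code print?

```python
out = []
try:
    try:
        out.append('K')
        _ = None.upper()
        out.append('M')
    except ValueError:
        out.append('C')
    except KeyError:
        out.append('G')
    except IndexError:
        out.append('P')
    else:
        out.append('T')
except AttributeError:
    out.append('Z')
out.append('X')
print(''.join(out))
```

Execution trace: 'K' (try body) → 'Z' (outer except AttributeError) → 'X' (after the try/except). Output: KZX

Answer: KZX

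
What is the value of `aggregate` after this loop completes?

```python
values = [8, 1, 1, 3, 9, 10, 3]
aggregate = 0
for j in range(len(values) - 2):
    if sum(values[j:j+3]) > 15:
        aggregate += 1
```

Count windows with sum > 15
`aggregate` takes the values: 0 → 1 → 2

Answer: 2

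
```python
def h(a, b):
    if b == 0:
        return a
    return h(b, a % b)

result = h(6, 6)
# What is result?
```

h(6, 6) -> h(6, 0) -> 6

Answer: 6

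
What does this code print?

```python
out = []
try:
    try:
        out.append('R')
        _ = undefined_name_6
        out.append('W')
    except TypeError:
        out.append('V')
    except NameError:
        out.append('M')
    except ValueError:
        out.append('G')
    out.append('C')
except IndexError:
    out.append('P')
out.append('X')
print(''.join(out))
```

Execution trace: 'R' (inner try body) → 'M' (inner except NameError) → 'C' (try body, no exception) → 'X' (after the try/except). Output: RMCX

Answer: RMCX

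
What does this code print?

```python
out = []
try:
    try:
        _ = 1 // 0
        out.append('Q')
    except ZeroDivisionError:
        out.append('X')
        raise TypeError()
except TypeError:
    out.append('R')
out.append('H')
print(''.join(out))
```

Execution trace: 'X' (inner except ZeroDivisionError) → 'R' (outer except TypeError) → 'H' (after the try/except). Output: XRH

Answer: XRH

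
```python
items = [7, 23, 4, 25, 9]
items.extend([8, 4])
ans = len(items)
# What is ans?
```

Trace:
`items = [7, 23, 4, 25, 9]` → items = [7, 23, 4, 25, 9]
`items.extend([8, 4])` → items = [7, 23, 4, 25, 9, 8, 4]
`ans = len(items)` → ans = 7
So ans = 7

Answer: 7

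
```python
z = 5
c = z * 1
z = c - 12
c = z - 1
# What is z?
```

Trace:
`z = 5` → z = 5
`c = z * 1` → c = 5
`z = c - 12` → z = -7
`c = z - 1` → c = -8
So z = -7

Answer: -7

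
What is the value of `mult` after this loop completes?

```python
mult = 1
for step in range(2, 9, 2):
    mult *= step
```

Product of even numbers 2 to 8
`mult` takes the values: 1 → 2 → 8 → 48 → 384

Answer: 384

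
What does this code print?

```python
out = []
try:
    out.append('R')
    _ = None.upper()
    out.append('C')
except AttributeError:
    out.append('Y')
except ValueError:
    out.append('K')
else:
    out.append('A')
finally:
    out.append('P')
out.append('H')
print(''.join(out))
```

Execution trace: 'R' (try body) → 'Y' (except AttributeError) → 'P' (finally) → 'H' (after the try/except). Output: RYPH

Answer: RYPH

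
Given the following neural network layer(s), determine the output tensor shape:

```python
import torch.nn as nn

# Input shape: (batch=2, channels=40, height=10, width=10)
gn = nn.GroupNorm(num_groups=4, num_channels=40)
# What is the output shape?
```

Input: (2, 40, 10, 10) -> Output: (2, 40, 10, 10)

Answer: (2, 40, 10, 10)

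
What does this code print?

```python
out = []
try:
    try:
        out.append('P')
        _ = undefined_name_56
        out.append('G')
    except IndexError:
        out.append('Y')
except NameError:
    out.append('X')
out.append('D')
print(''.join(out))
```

Execution trace: 'P' (try body) → 'X' (outer except NameError) → 'D' (after the try/except). Output: PXD

Answer: PXD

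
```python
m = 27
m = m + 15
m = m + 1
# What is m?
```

Trace:
`m = 27` → m = 27
`m = m + 15` → m = 42
`m = m + 1` → m = 43
So m = 43

Answer: 43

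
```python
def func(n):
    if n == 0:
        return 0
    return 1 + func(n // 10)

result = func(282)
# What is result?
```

Count of digits of 282: 3

Answer: 3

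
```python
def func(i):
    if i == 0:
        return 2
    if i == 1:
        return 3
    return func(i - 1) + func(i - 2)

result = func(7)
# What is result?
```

Build up from base cases: func(0)=2, func(1)=3, func(2)=5, func(3)=8, func(4)=13, func(5)=21, func(6)=34, ..., func(7)=55

Answer: 55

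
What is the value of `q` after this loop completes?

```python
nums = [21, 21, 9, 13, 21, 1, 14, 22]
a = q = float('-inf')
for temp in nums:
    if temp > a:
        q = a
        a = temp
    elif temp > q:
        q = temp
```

Second largest (with repeats) in [21, 21, 9, 13, 21, 1, 14, 22]
`q` takes the values: -inf → 21

Answer: 21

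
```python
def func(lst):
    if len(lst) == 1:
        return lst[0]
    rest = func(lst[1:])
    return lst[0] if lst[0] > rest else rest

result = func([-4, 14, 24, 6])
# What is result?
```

Recursive max over [-4, 14, 24, 6] = 24

Answer: 24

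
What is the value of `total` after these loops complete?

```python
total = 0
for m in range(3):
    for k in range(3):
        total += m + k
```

Sum of all m+k for m,k in 3x3
`total` takes the values: 0 → 1 → 3 → 4 → 6 → 9 → 11 → 14 → 18

Answer: 18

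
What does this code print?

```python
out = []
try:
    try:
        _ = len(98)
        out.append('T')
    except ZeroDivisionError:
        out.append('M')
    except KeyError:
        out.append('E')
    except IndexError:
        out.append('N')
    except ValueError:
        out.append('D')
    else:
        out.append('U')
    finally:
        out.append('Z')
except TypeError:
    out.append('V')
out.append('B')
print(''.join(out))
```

Execution trace: 'Z' (finally) → 'V' (outer except TypeError) → 'B' (after the try/except). Output: ZVB

Answer: ZVB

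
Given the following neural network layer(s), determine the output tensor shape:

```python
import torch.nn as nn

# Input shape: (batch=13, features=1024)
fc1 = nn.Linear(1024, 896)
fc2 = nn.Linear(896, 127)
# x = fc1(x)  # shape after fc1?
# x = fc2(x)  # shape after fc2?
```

Input: (13, 1024) -> after fc1: (13, 896) -> Output: (13, 127)

Answer: (13, 127)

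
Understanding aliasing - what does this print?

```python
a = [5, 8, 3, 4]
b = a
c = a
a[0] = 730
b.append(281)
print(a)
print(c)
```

Key concept: multiple aliases.
Step by step:
`a = [5, 8, 3, 4]` → a = [5, 8, 3, 4]
`b = a` → b = [5, 8, 3, 4] (same object as a)
`c = a` → c = [5, 8, 3, 4] (same object as a, b)
`a[0] = 730` → a = [730, 8, 3, 4] (same object as b, c); b = [730, 8, 3, 4] (same object as a, c); c = [730, 8, 3, 4] (same object as a, b)
`b.append(281)` → a = [730, 8, 3, 4, 281] (same object as b, c); b = [730, 8, 3, 4, 281] (same object as a, c); c = [730, 8, 3, 4, 281] (same object as a, b)
`print(a)` → prints [730, 8, 3, 4, 281]
`print(c)` → prints [730, 8, 3, 4, 281]

Answer:
[730, 8, 3, 4, 281]
[730, 8, 3, 4, 281]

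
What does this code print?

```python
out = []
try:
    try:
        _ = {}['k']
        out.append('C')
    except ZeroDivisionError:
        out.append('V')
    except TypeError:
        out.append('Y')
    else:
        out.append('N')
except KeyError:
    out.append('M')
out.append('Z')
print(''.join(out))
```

Execution trace: 'M' (outer except KeyError) → 'Z' (after the try/except). Output: MZ

Answer: MZ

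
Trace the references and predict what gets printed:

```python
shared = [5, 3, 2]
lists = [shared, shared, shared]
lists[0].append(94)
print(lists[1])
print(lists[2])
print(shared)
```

Key concept: list of same reference.
Step by step:
`shared = [5, 3, 2]` → shared = [5, 3, 2]
`lists = [shared, shared, shared]` → lists = [[5, 3, 2], [5, 3, 2], [5, 3, 2]]
`lists[0].append(94)` → shared = [5, 3, 2, 94]; lists = [[5, 3, 2, 94], [5, 3, 2, 94], [5, 3, 2, 94]]
`print(lists[1])` → prints [5, 3, 2, 94]
`print(lists[2])` → prints [5, 3, 2, 94]
`print(shared)` → prints [5, 3, 2, 94]

Answer:
[5, 3, 2, 94]
[5, 3, 2, 94]
[5, 3, 2, 94]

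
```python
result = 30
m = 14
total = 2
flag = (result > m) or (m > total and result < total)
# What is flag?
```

Trace:
`result = 30` → result = 30
`m = 14` → m = 14
`total = 2` → total = 2
`flag = (result > m) or (m > total and result < total)` → flag = True
So flag = True

Answer: True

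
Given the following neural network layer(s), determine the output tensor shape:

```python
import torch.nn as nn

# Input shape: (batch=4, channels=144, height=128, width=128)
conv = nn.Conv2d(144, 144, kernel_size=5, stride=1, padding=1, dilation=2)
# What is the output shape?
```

Input: (4, 144, 128, 128) -> Output: (4, 144, 122, 122)

Answer: (4, 144, 122, 122)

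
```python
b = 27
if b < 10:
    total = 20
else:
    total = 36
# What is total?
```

Trace:
`b = 27` → b = 27
`if b < 10: ...` → b < 10 is False, take else branch → total = 36
So total = 36

Answer: 36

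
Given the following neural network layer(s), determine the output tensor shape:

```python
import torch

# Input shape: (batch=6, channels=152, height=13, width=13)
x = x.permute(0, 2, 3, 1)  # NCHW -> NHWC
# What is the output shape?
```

Input: (6, 152, 13, 13) -> Output: (6, 13, 13, 152)

Answer: (6, 13, 13, 152)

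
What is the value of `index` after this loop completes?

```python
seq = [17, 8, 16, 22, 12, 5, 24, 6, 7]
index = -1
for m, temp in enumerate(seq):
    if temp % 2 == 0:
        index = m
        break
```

First even number index in [17, 8, 16, 22, 12, 5, 24, 6, 7]
`index` takes the values: -1 → 1

Answer: 1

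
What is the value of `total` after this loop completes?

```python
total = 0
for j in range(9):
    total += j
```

Sum of 0 to 8 = 36
`total` takes the values: 0 → 1 → 3 → 6 → 10 → 15 → 21 → 28 → 36

Answer: 36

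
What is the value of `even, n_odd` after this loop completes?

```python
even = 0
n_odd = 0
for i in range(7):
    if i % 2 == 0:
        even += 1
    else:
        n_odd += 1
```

Count evens and odds in range(7)
`even, n_odd` takes the values: (0, 0) → (1, 0) → (1, 1) → (2, 1) → (2, 2) → (3, 2) → (3, 3) → (4, 3)

Answer: 4, 3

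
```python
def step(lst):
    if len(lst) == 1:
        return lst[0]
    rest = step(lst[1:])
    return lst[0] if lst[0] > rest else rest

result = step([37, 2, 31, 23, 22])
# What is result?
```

Recursive max over [37, 2, 31, 23, 22] = 37

Answer: 37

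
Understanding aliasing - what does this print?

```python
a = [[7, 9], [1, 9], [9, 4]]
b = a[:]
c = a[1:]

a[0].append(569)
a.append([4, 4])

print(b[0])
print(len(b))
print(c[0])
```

Key concept: slice with nested mutation.
Step by step:
`a = [[7, 9], [1, 9], [9, 4]]` → a = [[7, 9], [1, 9], [9, 4]]
`b = a[:]` → b = [[7, 9], [1, 9], [9, 4]]
`c = a[1:]` → c = [[1, 9], [9, 4]]
`a[0].append(569)` → a = [[7, 9, 569], [1, 9], [9, 4]]; b = [[7, 9, 569], [1, 9], [9, 4]]
`a.append([4, 4])` → a = [[7, 9, 569], [1, 9], [9, 4], [4, 4]]
`print(b[0])` → prints [7, 9, 569]
`print(len(b))` → prints 3
`print(c[0])` → prints [1, 9]

Answer:
[7, 9, 569]
3
[1, 9]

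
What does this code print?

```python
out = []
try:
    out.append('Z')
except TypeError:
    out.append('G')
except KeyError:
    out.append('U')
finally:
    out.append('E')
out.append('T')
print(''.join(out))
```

Execution trace: 'Z' (try body, no exception) → 'E' (finally) → 'T' (after the try/except). Output: ZET

Answer: ZET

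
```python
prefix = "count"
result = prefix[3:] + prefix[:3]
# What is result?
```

Trace:
`prefix = "count"` → prefix = 'count'
`result = prefix[3:] + prefix[:3]` → result = 'ntcou'
So result = 'ntcou'

Answer: 'ntcou'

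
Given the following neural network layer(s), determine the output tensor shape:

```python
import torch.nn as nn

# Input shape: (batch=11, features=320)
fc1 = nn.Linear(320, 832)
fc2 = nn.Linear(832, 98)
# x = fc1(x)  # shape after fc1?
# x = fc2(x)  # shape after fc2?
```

Input: (11, 320) -> after fc1: (11, 832) -> Output: (11, 98)

Answer: (11, 98)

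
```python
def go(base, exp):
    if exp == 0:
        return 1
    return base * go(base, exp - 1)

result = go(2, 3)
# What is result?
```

go(2, 3) = 2 * 2 * 2 = 8

Answer: 8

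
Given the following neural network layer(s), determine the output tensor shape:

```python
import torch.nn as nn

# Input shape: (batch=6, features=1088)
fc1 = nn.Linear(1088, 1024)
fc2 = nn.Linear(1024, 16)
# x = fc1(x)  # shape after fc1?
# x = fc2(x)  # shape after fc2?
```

Input: (6, 1088) -> after fc1: (6, 1024) -> Output: (6, 16)

Answer: (6, 16)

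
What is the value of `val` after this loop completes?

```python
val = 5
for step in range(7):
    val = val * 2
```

Multiply by 2, 7 times: 5 * 2^7 = 640
`val` takes the values: 5 → 10 → 20 → 40 → 80 → 160 → 320 → 640

Answer: 640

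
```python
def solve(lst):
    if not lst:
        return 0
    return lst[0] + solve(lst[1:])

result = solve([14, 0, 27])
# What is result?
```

14 + 0 + 27 + 0 = 41

Answer: 41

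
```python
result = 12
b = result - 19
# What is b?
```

Trace:
`result = 12` → result = 12
`b = result - 19` → b = -7
So b = -7

Answer: -7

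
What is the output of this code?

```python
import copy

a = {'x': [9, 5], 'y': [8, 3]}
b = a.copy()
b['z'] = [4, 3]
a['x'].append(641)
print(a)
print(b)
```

Key concept: shallow copy of dict with mutable values.
Step by step:
`a = {'x': [9, 5], 'y': [8, 3]}` → a = {'x': [9, 5], 'y': [8, 3]}
`b = a.copy()` → b = {'x': [9, 5], 'y': [8, 3]}
`b['z'] = [4, 3]` → b = {'x': [9, 5], 'y': [8, 3], 'z': [4, 3]}
`a['x'].append(641)` → a = {'x': [9, 5, 641], 'y': [8, 3]}; b = {'x': [9, 5, 641], 'y': [8, 3], 'z': [4, 3]}
`print(a)` → prints {'x': [9, 5, 641], 'y': [8, 3]}
`print(b)` → prints {'x': [9, 5, 641], 'y': [8, 3], 'z': [4, 3]}

Answer:
{'x': [9, 5, 641], 'y': [8, 3]}
{'x': [9, 5, 641], 'y': [8, 3], 'z': [4, 3]}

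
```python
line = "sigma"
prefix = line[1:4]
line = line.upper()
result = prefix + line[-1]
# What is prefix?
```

Trace:
`line = "sigma"` → line = 'sigma'
`prefix = line[1:4]` → prefix = 'igm'
`line = line.upper()` → line = 'SIGMA'
`result = prefix + line[-1]` → result = 'igmA'
So prefix = 'igm'

Answer: 'igm'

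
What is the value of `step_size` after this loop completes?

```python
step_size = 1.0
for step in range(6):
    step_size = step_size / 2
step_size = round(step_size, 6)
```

Halving LR 6 times: 1 / 2^6
`step_size` takes the values: 1.0 → 0.5 → 0.25 → 0.125 → 0.0625 → 0.03125 → 0.015625

Answer: 0.015625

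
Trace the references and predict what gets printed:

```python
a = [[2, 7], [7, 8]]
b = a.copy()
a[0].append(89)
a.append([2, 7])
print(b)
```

Key concept: shallow copy with nested lists.
Step by step:
`a = [[2, 7], [7, 8]]` → a = [[2, 7], [7, 8]]
`b = a.copy()` → b = [[2, 7], [7, 8]]
`a[0].append(89)` → a = [[2, 7, 89], [7, 8]]; b = [[2, 7, 89], [7, 8]]
`a.append([2, 7])` → a = [[2, 7, 89], [7, 8], [2, 7]]
`print(b)` → prints [[2, 7, 89], [7, 8]]

Answer: [[2, 7, 89], [7, 8]]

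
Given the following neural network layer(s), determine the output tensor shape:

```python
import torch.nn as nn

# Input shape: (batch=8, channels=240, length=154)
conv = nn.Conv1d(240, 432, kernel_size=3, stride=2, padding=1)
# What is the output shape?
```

Input: (8, 240, 154) -> Output: (8, 432, 77)

Answer: (8, 432, 77)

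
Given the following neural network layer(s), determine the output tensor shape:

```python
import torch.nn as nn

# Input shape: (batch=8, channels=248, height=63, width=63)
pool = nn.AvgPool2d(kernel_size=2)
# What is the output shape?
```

Input: (8, 248, 63, 63) -> Output: (8, 248, 31, 31)

Answer: (8, 248, 31, 31)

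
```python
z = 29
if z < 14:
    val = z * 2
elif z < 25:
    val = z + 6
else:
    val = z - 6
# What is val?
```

Trace:
`z = 29` → z = 29
`if z < 14: ...` → z < 14 is False, z < 25 is False, take else branch → val = 23
So val = 23

Answer: 23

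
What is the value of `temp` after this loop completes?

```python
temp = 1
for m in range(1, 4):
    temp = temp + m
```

Start at 1, add 1 through 3
`temp` takes the values: 1 → 2 → 4 → 7

Answer: 7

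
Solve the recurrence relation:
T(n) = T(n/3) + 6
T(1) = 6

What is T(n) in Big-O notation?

Each step divides n by 3 and adds 6. After log_3(n) steps we reach T(1)=6. So T(n) = 6·log_3(n) + 6 = O(log n).

Answer: O(log n)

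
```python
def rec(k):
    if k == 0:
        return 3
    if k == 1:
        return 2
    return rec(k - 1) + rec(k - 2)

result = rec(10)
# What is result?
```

Build up from base cases: rec(0)=3, rec(1)=2, rec(2)=5, rec(3)=7, rec(4)=12, rec(5)=19, rec(6)=31, ..., rec(10)=212

Answer: 212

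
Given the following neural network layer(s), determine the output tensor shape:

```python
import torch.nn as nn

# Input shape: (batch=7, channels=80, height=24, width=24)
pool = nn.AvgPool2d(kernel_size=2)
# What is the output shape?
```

Input: (7, 80, 24, 24) -> Output: (7, 80, 12, 12)

Answer: (7, 80, 12, 12)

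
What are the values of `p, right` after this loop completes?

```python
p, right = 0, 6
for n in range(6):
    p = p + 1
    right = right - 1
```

p goes 0→6, right goes 6→0
`p, right` takes the values: (0, 6) → (1, 6) → (1, 5) → (2, 5) → (2, 4) → (3, 4) → (3, 3) → (4, 3) → (4, 2) → (5, 2) → (5, 1) → (6, 1) → (6, 0)

Answer: 6, 0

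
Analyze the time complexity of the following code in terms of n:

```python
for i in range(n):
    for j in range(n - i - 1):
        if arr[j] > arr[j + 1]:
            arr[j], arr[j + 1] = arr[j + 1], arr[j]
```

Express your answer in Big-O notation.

This is Bubble sort. Time complexity: O(n²).

Answer: O(n²)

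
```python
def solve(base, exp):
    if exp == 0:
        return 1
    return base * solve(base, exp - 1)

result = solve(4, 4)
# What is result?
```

solve(4, 4) = 4 * 4 * 4 * 4 = 256

Answer: 256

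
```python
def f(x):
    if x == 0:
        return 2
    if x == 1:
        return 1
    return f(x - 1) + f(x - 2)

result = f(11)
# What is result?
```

Build up from base cases: f(0)=2, f(1)=1, f(2)=3, f(3)=4, f(4)=7, f(5)=11, f(6)=18, ..., f(11)=199

Answer: 199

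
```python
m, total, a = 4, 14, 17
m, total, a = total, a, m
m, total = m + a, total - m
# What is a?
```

Trace:
`m, total, a = 4, 14, 17` → m = 4; total = 14; a = 17
`m, total, a = total, a, m` → m = 14; total = 17; a = 4
`m, total = m + a, total - m` → m = 18; total = 3
So a = 4

Answer: 4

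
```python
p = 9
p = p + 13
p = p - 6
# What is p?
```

Trace:
`p = 9` → p = 9
`p = p + 13` → p = 22
`p = p - 6` → p = 16
So p = 16

Answer: 16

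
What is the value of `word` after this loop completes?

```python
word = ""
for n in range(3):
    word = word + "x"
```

Repeat 'x' 3 times
`word` takes the values: "" → "x" → "xx" → "xxx"

Answer: "xxx"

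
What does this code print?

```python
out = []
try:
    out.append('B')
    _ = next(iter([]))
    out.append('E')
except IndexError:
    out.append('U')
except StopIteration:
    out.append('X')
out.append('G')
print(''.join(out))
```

Execution trace: 'B' (try body) → 'X' (except StopIteration) → 'G' (after the try/except). Output: BXG

Answer: BXG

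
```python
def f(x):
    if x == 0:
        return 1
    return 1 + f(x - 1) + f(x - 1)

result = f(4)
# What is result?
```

f(x) = 1 + 2·f(x-1), f(0)=1. Closed form: (1+1)·2^4 - 1 = 31.

Answer: 31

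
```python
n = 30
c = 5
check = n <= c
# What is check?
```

Trace:
`n = 30` → n = 30
`c = 5` → c = 5
`check = n <= c` → check = False
So check = False

Answer: False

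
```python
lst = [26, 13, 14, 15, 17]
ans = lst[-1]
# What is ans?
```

Trace:
`lst = [26, 13, 14, 15, 17]` → lst = [26, 13, 14, 15, 17]
`ans = lst[-1]` → ans = 17
So ans = 17

Answer: 17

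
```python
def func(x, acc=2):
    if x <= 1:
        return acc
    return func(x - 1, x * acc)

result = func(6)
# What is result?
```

Accumulator trace (n, acc): (6, 2) -> (5, 12) -> (4, 60) -> (3, 240) -> (2, 720) -> (1, 1440) -> return 1440

Answer: 1440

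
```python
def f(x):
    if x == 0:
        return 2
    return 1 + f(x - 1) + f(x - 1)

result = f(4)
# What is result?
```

f(x) = 1 + 2·f(x-1), f(0)=2. Closed form: (2+1)·2^4 - 1 = 47.

Answer: 47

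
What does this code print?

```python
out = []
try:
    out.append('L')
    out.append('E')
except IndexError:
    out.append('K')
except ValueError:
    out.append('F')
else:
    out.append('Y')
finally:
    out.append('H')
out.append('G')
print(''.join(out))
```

Execution trace: 'L' (try body) → 'E' (try body, no exception) → 'Y' (else) → 'H' (finally) → 'G' (after the try/except). Output: LEYHG

Answer: LEYHG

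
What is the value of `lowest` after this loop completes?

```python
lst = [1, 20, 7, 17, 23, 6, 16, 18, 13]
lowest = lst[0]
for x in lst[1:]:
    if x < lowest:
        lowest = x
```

Minimum of [1, 20, 7, 17, 23, 6, 16, 18, 13]
`lowest` takes the values: 1

Answer: 1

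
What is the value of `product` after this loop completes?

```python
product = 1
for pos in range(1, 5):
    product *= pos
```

4! = 24
`product` takes the values: 1 → 2 → 6 → 24

Answer: 24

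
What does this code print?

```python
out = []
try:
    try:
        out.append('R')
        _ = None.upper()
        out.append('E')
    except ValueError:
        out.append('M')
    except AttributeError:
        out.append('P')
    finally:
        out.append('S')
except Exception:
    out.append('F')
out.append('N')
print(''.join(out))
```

Execution trace: 'R' (inner try body) → 'P' (inner except AttributeError) → 'S' (inner finally) → 'N' (after the try/except). Output: RPSN

Answer: RPSN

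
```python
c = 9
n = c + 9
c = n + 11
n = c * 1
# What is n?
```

Trace:
`c = 9` → c = 9
`n = c + 9` → n = 18
`c = n + 11` → c = 29
`n = c * 1` → n = 29
So n = 29

Answer: 29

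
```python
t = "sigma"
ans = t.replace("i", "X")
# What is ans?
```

Trace:
`t = "sigma"` → t = 'sigma'
`ans = t.replace("i", "X")` → ans = 'sXgma'
So ans = 'sXgma'

Answer: 'sXgma'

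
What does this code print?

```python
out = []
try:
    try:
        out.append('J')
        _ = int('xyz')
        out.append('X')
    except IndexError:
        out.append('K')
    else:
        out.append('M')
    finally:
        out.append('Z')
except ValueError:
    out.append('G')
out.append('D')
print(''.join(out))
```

Execution trace: 'J' (try body) → 'Z' (finally) → 'G' (outer except ValueError) → 'D' (after the try/except). Output: JZGD

Answer: JZGD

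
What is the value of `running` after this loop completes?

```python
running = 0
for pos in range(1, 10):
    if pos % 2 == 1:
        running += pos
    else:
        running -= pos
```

Add odd, subtract even
`running` takes the values: 0 → 1 → -1 → 2 → -2 → 3 → -3 → 4 → -4 → 5

Answer: 5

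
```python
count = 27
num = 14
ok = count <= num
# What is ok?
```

Trace:
`count = 27` → count = 27
`num = 14` → num = 14
`ok = count <= num` → ok = False
So ok = False

Answer: False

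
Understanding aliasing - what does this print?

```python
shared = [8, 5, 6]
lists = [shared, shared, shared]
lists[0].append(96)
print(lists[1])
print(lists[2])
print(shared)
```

Key concept: list of same reference.
Step by step:
`shared = [8, 5, 6]` → shared = [8, 5, 6]
`lists = [shared, shared, shared]` → lists = [[8, 5, 6], [8, 5, 6], [8, 5, 6]]
`lists[0].append(96)` → shared = [8, 5, 6, 96]; lists = [[8, 5, 6, 96], [8, 5, 6, 96], [8, 5, 6, 96]]
`print(lists[1])` → prints [8, 5, 6, 96]
`print(lists[2])` → prints [8, 5, 6, 96]
`print(shared)` → prints [8, 5, 6, 96]

Answer:
[8, 5, 6, 96]
[8, 5, 6, 96]
[8, 5, 6, 96]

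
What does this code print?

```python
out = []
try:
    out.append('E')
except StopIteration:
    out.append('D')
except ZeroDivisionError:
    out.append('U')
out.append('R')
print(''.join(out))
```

Execution trace: 'E' (try body, no exception) → 'R' (after the try/except). Output: ER

Answer: ER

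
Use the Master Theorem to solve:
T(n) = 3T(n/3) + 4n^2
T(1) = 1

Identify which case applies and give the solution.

a=3, b=3, f(n)=4n^2. log_3(3) = 1. Since c=2 > 1 and the regularity condition holds (3(n/3)^2 = (3/3^2)n^2 with 3/3^2 < 1), Case 3 applies: T(n) = Θ(f(n)) = O(n^2).

Answer: O(n^2) - Case 3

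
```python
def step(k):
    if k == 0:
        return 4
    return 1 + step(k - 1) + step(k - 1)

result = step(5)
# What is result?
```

step(k) = 1 + 2·step(k-1), step(0)=4. Closed form: (4+1)·2^5 - 1 = 159.

Answer: 159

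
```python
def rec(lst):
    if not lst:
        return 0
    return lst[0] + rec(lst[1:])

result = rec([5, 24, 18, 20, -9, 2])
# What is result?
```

5 + 24 + 18 + 20 + (-9) + 2 + 0 = 60

Answer: 60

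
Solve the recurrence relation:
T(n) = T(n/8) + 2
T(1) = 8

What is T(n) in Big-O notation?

Each step divides n by 8 and adds 2. After log_8(n) steps we reach T(1)=8. So T(n) = 2·log_8(n) + 8 = O(log n).

Answer: O(log n)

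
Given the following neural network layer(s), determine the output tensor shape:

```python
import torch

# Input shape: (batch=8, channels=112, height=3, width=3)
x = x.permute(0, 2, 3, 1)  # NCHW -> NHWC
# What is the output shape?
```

Input: (8, 112, 3, 3) -> Output: (8, 3, 3, 112)

Answer: (8, 3, 3, 112)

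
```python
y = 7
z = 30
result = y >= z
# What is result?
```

Trace:
`y = 7` → y = 7
`z = 30` → z = 30
`result = y >= z` → result = False
So result = False

Answer: False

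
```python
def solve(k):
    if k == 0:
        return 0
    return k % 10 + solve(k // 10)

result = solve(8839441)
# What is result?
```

Sum of digits of 8839441: 1 + 4 + 4 + 9 + 3 + 8 + 8 = 37

Answer: 37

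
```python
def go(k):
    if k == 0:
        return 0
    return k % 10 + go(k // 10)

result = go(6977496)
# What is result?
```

Sum of digits of 6977496: 6 + 9 + 4 + 7 + 7 + 9 + 6 = 48

Answer: 48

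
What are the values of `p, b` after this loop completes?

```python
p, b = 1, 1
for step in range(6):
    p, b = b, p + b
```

Fibonacci: after 6 iterations
`p, b` takes the values: (1, 1) → (1, 2) → (2, 3) → (3, 5) → (5, 8) → (8, 13) → (13, 21)

Answer: 13, 21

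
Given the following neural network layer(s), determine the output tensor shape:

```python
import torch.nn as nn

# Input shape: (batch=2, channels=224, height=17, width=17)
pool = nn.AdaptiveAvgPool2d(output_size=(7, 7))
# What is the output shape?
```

Input: (2, 224, 17, 17) -> Output: (2, 224, 7, 7)

Answer: (2, 224, 7, 7)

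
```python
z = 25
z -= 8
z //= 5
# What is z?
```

Trace:
`z = 25` → z = 25
`z -= 8` → z = 17
`z //= 5` → z = 3
So z = 3

Answer: 3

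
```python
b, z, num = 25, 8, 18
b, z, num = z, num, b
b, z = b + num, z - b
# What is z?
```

Trace:
`b, z, num = 25, 8, 18` → b = 25; z = 8; num = 18
`b, z, num = z, num, b` → b = 8; z = 18; num = 25
`b, z = b + num, z - b` → b = 33; z = 10
So z = 10

Answer: 10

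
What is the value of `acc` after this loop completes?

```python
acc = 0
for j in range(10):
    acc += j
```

Sum of 0 to 9 = 45
`acc` takes the values: 0 → 1 → 3 → 6 → 10 → 15 → 21 → 28 → 36 → 45

Answer: 45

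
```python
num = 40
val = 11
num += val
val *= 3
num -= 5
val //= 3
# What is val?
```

Trace:
`num = 40` → num = 40
`val = 11` → val = 11
`num += val` → num = 51
`val *= 3` → val = 33
`num -= 5` → num = 46
`val //= 3` → val = 11
So val = 11

Answer: 11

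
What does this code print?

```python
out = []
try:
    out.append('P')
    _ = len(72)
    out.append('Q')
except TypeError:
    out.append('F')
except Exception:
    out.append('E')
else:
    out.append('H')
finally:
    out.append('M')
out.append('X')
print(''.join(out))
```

Execution trace: 'P' (try body) → 'F' (except TypeError) → 'M' (finally) → 'X' (after the try/except). Output: PFMX

Answer: PFMX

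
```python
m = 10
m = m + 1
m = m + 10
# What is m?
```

Trace:
`m = 10` → m = 10
`m = m + 1` → m = 11
`m = m + 10` → m = 21
So m = 21

Answer: 21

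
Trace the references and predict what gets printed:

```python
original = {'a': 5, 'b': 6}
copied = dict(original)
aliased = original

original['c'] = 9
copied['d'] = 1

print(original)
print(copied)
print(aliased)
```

Key concept: dict() creates copy, assignment creates alias.
Step by step:
`original = {'a': 5, 'b': 6}` → original = {'a': 5, 'b': 6}
`copied = dict(original)` → copied = {'a': 5, 'b': 6}
`aliased = original` → aliased = {'a': 5, 'b': 6} (same object as original)
`original['c'] = 9` → original = {'a': 5, 'b': 6, 'c': 9} (same object as aliased); aliased = {'a': 5, 'b': 6, 'c': 9} (same object as original)
`copied['d'] = 1` → copied = {'a': 5, 'b': 6, 'd': 1}
`print(original)` → prints {'a': 5, 'b': 6, 'c': 9}
`print(copied)` → prints {'a': 5, 'b': 6, 'd': 1}
`print(aliased)` → prints {'a': 5, 'b': 6, 'c': 9}

Answer:
{'a': 5, 'b': 6, 'c': 9}
{'a': 5, 'b': 6, 'd': 1}
{'a': 5, 'b': 6, 'c': 9}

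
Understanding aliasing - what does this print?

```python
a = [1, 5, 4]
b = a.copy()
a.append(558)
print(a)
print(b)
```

Key concept: list.copy() creates independent copy.
Step by step:
`a = [1, 5, 4]` → a = [1, 5, 4]
`b = a.copy()` → b = [1, 5, 4]
`a.append(558)` → a = [1, 5, 4, 558]
`print(a)` → prints [1, 5, 4, 558]
`print(b)` → prints [1, 5, 4]

Answer:
[1, 5, 4, 558]
[1, 5, 4]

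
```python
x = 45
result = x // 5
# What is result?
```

Trace:
`x = 45` → x = 45
`result = x // 5` → result = 9
So result = 9

Answer: 9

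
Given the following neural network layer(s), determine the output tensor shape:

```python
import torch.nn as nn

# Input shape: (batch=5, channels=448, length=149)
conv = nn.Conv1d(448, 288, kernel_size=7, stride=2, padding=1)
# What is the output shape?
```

Input: (5, 448, 149) -> Output: (5, 288, 73)

Answer: (5, 288, 73)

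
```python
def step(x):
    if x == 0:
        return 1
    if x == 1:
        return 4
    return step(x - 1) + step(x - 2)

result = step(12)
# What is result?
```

Build up from base cases: step(0)=1, step(1)=4, step(2)=5, step(3)=9, step(4)=14, step(5)=23, step(6)=37, ..., step(12)=665

Answer: 665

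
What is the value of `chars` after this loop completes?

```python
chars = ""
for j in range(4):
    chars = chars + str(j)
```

Concatenate digits 0 to 3
`chars` takes the values: "" → "0" → "01" → "012" → "0123"

Answer: "0123"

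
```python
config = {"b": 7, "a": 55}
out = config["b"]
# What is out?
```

Trace:
`config = {"b": 7, "a": 55}` → config = {'b': 7, 'a': 55}
`out = config["b"]` → out = 7
So out = 7

Answer: 7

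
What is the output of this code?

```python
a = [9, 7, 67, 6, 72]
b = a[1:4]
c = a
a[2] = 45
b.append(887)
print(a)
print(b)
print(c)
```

Key concept: slice vs alias.
Step by step:
`a = [9, 7, 67, 6, 72]` → a = [9, 7, 67, 6, 72]
`b = a[1:4]` → b = [7, 67, 6]
`c = a` → c = [9, 7, 67, 6, 72] (same object as a)
`a[2] = 45` → a = [9, 7, 45, 6, 72] (same object as c); c = [9, 7, 45, 6, 72] (same object as a)
`b.append(887)` → b = [7, 67, 6, 887]
`print(a)` → prints [9, 7, 45, 6, 72]
`print(b)` → prints [7, 67, 6, 887]
`print(c)` → prints [9, 7, 45, 6, 72]

Answer:
[9, 7, 45, 6, 72]
[7, 67, 6, 887]
[9, 7, 45, 6, 72]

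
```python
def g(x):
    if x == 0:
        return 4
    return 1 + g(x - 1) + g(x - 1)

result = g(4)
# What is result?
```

g(x) = 1 + 2·g(x-1), g(0)=4. Closed form: (4+1)·2^4 - 1 = 79.

Answer: 79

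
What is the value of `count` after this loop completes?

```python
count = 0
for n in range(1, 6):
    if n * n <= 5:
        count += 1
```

Count numbers where n² ≤ 5
`count` takes the values: 0 → 1 → 2

Answer: 2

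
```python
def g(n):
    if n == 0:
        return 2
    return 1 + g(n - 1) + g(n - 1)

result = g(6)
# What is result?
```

g(n) = 1 + 2·g(n-1), g(0)=2. Closed form: (2+1)·2^6 - 1 = 191.

Answer: 191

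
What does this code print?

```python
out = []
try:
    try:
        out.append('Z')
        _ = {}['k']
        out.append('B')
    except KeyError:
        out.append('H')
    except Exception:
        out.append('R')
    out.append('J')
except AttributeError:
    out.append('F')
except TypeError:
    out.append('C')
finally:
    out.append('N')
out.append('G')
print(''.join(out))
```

Execution trace: 'Z' (inner try body) → 'H' (inner except KeyError) → 'J' (try body, no exception) → 'N' (finally) → 'G' (after the try/except). Output: ZHJNG

Answer: ZHJNG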